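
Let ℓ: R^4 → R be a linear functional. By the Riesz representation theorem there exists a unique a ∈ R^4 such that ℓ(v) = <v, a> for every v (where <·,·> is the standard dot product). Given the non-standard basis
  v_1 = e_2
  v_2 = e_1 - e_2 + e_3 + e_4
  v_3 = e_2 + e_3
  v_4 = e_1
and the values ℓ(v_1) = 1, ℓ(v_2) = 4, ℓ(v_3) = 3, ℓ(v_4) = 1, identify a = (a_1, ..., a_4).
a = (1, 1, 2, 2)

Write a = (a_1, ..., a_4) in the standard basis. For each basis vector v_i, ℓ(v_i) = <v_i, a> is a linear equation in the a_j's. Collect the n equations into a matrix system V a = ℓ, where row i of V is v_i (expressed in the standard basis). Since V is invertible (lower-triangular with 1s on the diagonal, up to permutation), solve by back-substitution:
  V =
[[0, 1, 0, 0],
 [1, -1, 1, 1],
 [0, 1, 1, 0],
 [1, 0, 0, 0]]
  V a = (1, 4, 3, 1)
Solving gives a = (1, 1, 2, 2).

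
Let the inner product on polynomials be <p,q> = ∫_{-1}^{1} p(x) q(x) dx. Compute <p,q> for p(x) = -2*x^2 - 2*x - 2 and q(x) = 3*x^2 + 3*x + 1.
<p,q> = -236/15

Expand the product: p(x)·q(x) = -6*x^4 - 12*x^3 - 14*x^2 - 8*x - 2.
∫_{-1}^{1} of each monomial x^k gives [2/(k+1) if k even, 0 if k odd]. Integrating term-by-term (or equivalently evaluating the antiderivative F(x) = -6*x^5/5 - 3*x^4 - 14*x^3/3 - 4*x^2 - 2*x at the endpoints):
  F(1) − F(−1) = -223/15 − (13/15) = -236/15.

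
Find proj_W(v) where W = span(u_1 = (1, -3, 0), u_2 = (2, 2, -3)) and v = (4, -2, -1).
proj_W(v) = (19/7, -17/7, -15/7)

Set up U = [u_1 | ... | u_2] ∈ R^(3×2). The projector onto W = col(U) is P = U (U^T U)^(-1) U^T.
Compute U^T U =
  [10, -4]
  [-4, 17],
and U^T v = (10, 7).
Solve U^T U · c = U^T v for the coefficients: c = (9/7, 5/7). The projection is proj_W(v) = U c.
Check: (v - proj_W(v)) · u_1 = 0  (should be 0).
Check: (v - proj_W(v)) · u_2 = 0  (should be 0).
Result: proj_W(v) = (19/7, -17/7, -15/7).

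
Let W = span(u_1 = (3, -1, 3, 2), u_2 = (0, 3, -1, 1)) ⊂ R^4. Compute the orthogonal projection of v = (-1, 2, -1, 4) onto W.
proj_W(v) = (44/79, 715/237, -121/237, 341/237)

Set up U = [u_1 | ... | u_2] ∈ R^(4×2). The projector onto W = col(U) is P = U (U^T U)^(-1) U^T.
Compute U^T U =
  [23, -4]
  [-4, 11],
and U^T v = (0, 11).
Solve U^T U · c = U^T v for the coefficients: c = (44/237, 253/237). The projection is proj_W(v) = U c.
Check: (v - proj_W(v)) · u_1 = 0  (should be 0).
Check: (v - proj_W(v)) · u_2 = 0  (should be 0).
Result: proj_W(v) = (44/79, 715/237, -121/237, 341/237).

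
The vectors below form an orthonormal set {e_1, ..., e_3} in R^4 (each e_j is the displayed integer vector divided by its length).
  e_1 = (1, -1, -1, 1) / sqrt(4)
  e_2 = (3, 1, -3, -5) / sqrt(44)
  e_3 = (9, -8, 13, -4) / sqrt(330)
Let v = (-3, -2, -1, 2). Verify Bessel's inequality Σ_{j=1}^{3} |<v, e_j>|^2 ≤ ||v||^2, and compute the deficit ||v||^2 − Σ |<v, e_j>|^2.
Σ |<v, e_j>|^2 = 172/15; ||v||^2 = 18; deficit = 98/15

Write each e_j = u_j / sqrt(<u_j, u_j>) where u_j is the displayed integer vector. Then <v, e_j> = <v, u_j> / sqrt(<u_j, u_j>), so |<v, e_j>|^2 = <v, u_j>^2 / <u_j, u_j>.
Coefficients: <v, e_1> = 2/sqrt(4), <v, e_2> = -18/sqrt(44), <v, e_3> = -32/sqrt(330).
Square and sum: Σ |<v, e_j>|^2 = 172/15.
Compute ||v||^2 = v·v = 18.
Deficit = 18 − 172/15 = 98/15 ≥ 0, confirming Bessel's inequality. (The deficit equals ||v − Σ <v,e_j> e_j||^2, the squared distance from v to span{e_j}.)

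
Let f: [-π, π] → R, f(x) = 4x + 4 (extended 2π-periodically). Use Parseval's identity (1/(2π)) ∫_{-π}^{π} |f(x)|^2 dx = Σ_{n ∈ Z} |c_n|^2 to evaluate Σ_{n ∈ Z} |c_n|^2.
Σ |c_n|^2 = 16π^2/3 + 16

Expand and integrate term by term over [-π, π]:
  ∫ (4x)^2 dx = 16·(2π^3/3); ∫ 2·4·(4)·x dx = 0 (odd integrand); ∫ 4^2 dx = 16·2π.
So (1/(2π)) ∫_{-π}^{π} (4x + 4)^2 dx = 16π^2/3 + 16 = 16π^2/3 + 16.
Parseval ⇒ Σ |c_n|^2 = 16π^2/3 + 16.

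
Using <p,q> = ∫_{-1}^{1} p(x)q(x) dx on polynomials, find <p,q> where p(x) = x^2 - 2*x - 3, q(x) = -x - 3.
<p,q> = 52/3

Expand the product: p(x)·q(x) = -x^3 - x^2 + 9*x + 9.
∫_{-1}^{1} of each monomial x^k gives [2/(k+1) if k even, 0 if k odd]. Integrating term-by-term (or equivalently evaluating the antiderivative F(x) = -x^4/4 - x^3/3 + 9*x^2/2 + 9*x at the endpoints):
  F(1) − F(−1) = 155/12 − (-53/12) = 52/3.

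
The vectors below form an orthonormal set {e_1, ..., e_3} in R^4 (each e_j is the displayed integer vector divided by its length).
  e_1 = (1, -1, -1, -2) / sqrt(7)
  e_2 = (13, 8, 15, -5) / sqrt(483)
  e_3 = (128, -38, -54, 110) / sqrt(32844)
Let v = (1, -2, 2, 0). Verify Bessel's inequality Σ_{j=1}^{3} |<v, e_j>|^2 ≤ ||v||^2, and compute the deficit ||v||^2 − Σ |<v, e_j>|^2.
Σ |<v, e_j>|^2 = 230/119; ||v||^2 = 9; deficit = 841/119

Write each e_j = u_j / sqrt(<u_j, u_j>) where u_j is the displayed integer vector. Then <v, e_j> = <v, u_j> / sqrt(<u_j, u_j>), so |<v, e_j>|^2 = <v, u_j>^2 / <u_j, u_j>.
Coefficients: <v, e_1> = 1/sqrt(7), <v, e_2> = 27/sqrt(483), <v, e_3> = 96/sqrt(32844).
Square and sum: Σ |<v, e_j>|^2 = 230/119.
Compute ||v||^2 = v·v = 9.
Deficit = 9 − 230/119 = 841/119 ≥ 0, confirming Bessel's inequality. (The deficit equals ||v − Σ <v,e_j> e_j||^2, the squared distance from v to span{e_j}.)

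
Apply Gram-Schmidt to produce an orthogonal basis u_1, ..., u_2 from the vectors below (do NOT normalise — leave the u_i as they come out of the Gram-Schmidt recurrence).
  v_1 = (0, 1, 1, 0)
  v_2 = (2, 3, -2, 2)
Orthogonal basis:
  u_1 = (0, 1, 1, 0)
  u_2 = (2, 5/2, -5/2, 2)

Apply the Gram-Schmidt recurrence
  u_1 = v_1
  u_i = v_i − Σ_{j<i} ((v_i · u_j) / (u_j · u_j)) · u_j.

Step by step this gives:
  u_1 = (0, 1, 1, 0)
  u_2 = (2, 5/2, -5/2, 2)

Orthogonality check:
  u_2 · u_1 = 0 (should be 0)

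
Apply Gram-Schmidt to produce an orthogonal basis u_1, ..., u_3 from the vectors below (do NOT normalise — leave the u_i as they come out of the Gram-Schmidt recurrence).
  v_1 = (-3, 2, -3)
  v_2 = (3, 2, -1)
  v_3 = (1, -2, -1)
Orthogonal basis:
  u_1 = (-3, 2, -3)
  u_2 = (30/11, 24/11, -14/11)
  u_3 = (10/19, -30/19, -30/19)

Apply the Gram-Schmidt recurrence
  u_1 = v_1
  u_i = v_i − Σ_{j<i} ((v_i · u_j) / (u_j · u_j)) · u_j.

Step by step this gives:
  u_1 = (-3, 2, -3)
  u_2 = (30/11, 24/11, -14/11)
  u_3 = (10/19, -30/19, -30/19)

Orthogonality check:
  u_2 · u_1 = 0 (should be 0)
  u_3 · u_1 = 0 (should be 0)
  u_3 · u_2 = 0 (should be 0)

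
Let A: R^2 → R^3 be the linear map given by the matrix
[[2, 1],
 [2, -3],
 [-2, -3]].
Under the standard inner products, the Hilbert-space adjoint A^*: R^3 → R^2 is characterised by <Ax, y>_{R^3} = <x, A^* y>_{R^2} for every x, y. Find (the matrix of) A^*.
A^* = A^T =
[[2, 2, -2],
 [1, -3, -3]]

For real matrices with standard dot products, the defining identity <Ax, y> = <x, A^* y> gives (Ax)^T y = x^T (A^*) y, i.e. x^T A^T y = x^T (A^*) y. Since this holds for all x, y, we must have A^* = A^T. Therefore
A^* =
[[2, 2, -2],
 [1, -3, -3]].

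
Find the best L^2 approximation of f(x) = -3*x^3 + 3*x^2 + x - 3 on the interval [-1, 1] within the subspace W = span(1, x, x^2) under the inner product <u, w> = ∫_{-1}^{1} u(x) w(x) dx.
g(x) = 3*x^2 - 4*x/5 - 3

The best approximation g ∈ W is the orthogonal projection of f onto W. Writing g = a_0 + a_1 x + a_2 x^2, the coefficients solve the normal equations G · a = b where
  G_{ij} = <φ_i, φ_j> and b_i = <f, φ_i>, with φ_0 = 1, φ_1 = x, φ_2 = x^2.
G =
  [2, 0, 2/3]
  [0, 2/3, 0]
  [2/3, 0, 2/5],
b = (-4, -8/15, -4/5).
Solving gives a_0 = -3, a_1 = -4/5, a_2 = 3, so
  g(x) = 3*x^2 - 4*x/5 - 3.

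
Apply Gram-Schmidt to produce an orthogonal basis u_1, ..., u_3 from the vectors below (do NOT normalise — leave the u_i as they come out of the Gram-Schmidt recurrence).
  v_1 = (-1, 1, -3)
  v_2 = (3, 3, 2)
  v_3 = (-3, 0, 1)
Orthogonal basis:
  u_1 = (-1, 1, -3)
  u_2 = (27/11, 39/11, 4/11)
  u_3 = (-429/206, 273/206, 117/103)

Apply the Gram-Schmidt recurrence
  u_1 = v_1
  u_i = v_i − Σ_{j<i} ((v_i · u_j) / (u_j · u_j)) · u_j.

Step by step this gives:
  u_1 = (-1, 1, -3)
  u_2 = (27/11, 39/11, 4/11)
  u_3 = (-429/206, 273/206, 117/103)

Orthogonality check:
  u_2 · u_1 = 0 (should be 0)
  u_3 · u_1 = 0 (should be 0)
  u_3 · u_2 = 0 (should be 0)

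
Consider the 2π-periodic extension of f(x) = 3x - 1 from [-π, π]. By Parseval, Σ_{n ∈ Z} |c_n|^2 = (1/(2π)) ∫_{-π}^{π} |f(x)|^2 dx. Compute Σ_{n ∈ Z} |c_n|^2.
Σ |c_n|^2 = 3π^2 + 1

Expand and integrate term by term over [-π, π]:
  ∫ (3x)^2 dx = 9·(2π^3/3); ∫ 2·3·(-1)·x dx = 0 (odd integrand); ∫ (-1)^2 dx = 1·2π.
So (1/(2π)) ∫_{-π}^{π} (3x - 1)^2 dx = 9π^2/3 + 1 = 3π^2 + 1.
Parseval ⇒ Σ |c_n|^2 = 3π^2 + 1.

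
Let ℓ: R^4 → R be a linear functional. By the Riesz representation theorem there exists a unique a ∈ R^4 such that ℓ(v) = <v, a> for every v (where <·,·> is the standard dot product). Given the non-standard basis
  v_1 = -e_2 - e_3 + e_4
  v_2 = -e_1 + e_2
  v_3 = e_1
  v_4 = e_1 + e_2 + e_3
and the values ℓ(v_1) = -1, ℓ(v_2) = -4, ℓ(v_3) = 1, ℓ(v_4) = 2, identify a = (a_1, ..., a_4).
a = (1, -3, 4, 0)

Write a = (a_1, ..., a_4) in the standard basis. For each basis vector v_i, ℓ(v_i) = <v_i, a> is a linear equation in the a_j's. Collect the n equations into a matrix system V a = ℓ, where row i of V is v_i (expressed in the standard basis). Since V is invertible (lower-triangular with 1s on the diagonal, up to permutation), solve by back-substitution:
  V =
[[0, -1, -1, 1],
 [-1, 1, 0, 0],
 [1, 0, 0, 0],
 [1, 1, 1, 0]]
  V a = (-1, -4, 1, 2)
Solving gives a = (1, -3, 4, 0).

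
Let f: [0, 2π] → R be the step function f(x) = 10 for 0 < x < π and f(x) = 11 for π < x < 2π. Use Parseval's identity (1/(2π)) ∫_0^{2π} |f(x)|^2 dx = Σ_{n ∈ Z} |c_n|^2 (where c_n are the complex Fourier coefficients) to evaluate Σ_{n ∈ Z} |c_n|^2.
Σ |c_n|^2 = 221/2

Parseval equates the L^2 energy of f (normalised by 1/(2π)) with the ℓ^2 sum of its Fourier coefficients: (1/(2π)) ∫_0^{2π} |f|^2 = Σ |c_n|^2.
Compute the left side: (1/(2π)) [∫_0^π 10^2 dx + ∫_π^{2π} 11^2 dx] = (1/(2π)) · (100π + 121π) = (100 + 121)/2 = 221/2.
So Σ_{n ∈ Z} |c_n|^2 = 221/2.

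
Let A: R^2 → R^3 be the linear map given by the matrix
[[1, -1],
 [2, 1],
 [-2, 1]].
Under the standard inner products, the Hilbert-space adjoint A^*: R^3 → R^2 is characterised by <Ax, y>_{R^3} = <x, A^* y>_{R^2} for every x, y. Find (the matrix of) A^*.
A^* = A^T =
[[1, 2, -2],
 [-1, 1, 1]]

For real matrices with standard dot products, the defining identity <Ax, y> = <x, A^* y> gives (Ax)^T y = x^T (A^*) y, i.e. x^T A^T y = x^T (A^*) y. Since this holds for all x, y, we must have A^* = A^T. Therefore
A^* =
[[1, 2, -2],
 [-1, 1, 1]].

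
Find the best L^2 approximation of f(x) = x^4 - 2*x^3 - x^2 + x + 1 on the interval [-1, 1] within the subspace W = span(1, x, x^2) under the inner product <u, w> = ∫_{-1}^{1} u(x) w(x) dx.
g(x) = -x^2/7 - x/5 + 32/35

The best approximation g ∈ W is the orthogonal projection of f onto W. Writing g = a_0 + a_1 x + a_2 x^2, the coefficients solve the normal equations G · a = b where
  G_{ij} = <φ_i, φ_j> and b_i = <f, φ_i>, with φ_0 = 1, φ_1 = x, φ_2 = x^2.
G =
  [2, 0, 2/3]
  [0, 2/3, 0]
  [2/3, 0, 2/5],
b = (26/15, -2/15, 58/105).
Solving gives a_0 = 32/35, a_1 = -1/5, a_2 = -1/7, so
  g(x) = -x^2/7 - x/5 + 32/35.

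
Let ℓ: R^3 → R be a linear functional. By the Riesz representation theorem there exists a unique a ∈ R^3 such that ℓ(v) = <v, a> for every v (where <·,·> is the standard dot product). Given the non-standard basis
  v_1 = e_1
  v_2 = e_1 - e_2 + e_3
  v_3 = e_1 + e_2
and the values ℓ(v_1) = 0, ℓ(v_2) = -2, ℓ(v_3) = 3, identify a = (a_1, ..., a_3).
a = (0, 3, 1)

Write a = (a_1, ..., a_3) in the standard basis. For each basis vector v_i, ℓ(v_i) = <v_i, a> is a linear equation in the a_j's. Collect the n equations into a matrix system V a = ℓ, where row i of V is v_i (expressed in the standard basis). Since V is invertible (lower-triangular with 1s on the diagonal, up to permutation), solve by back-substitution:
  V =
[[1, 0, 0],
 [1, -1, 1],
 [1, 1, 0]]
  V a = (0, -2, 3)
Solving gives a = (0, 3, 1).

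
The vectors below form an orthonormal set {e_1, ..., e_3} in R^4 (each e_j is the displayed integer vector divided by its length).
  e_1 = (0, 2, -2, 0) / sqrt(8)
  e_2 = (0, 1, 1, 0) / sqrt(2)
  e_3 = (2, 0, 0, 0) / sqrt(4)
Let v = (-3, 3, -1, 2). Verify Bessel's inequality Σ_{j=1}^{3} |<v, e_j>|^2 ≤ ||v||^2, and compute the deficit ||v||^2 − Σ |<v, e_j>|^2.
Σ |<v, e_j>|^2 = 19; ||v||^2 = 23; deficit = 4

Write each e_j = u_j / sqrt(<u_j, u_j>) where u_j is the displayed integer vector. Then <v, e_j> = <v, u_j> / sqrt(<u_j, u_j>), so |<v, e_j>|^2 = <v, u_j>^2 / <u_j, u_j>.
Coefficients: <v, e_1> = 8/sqrt(8), <v, e_2> = 2/sqrt(2), <v, e_3> = -6/sqrt(4).
Square and sum: Σ |<v, e_j>|^2 = 19.
Compute ||v||^2 = v·v = 23.
Deficit = 23 − 19 = 4 ≥ 0, confirming Bessel's inequality. (The deficit equals ||v − Σ <v,e_j> e_j||^2, the squared distance from v to span{e_j}.)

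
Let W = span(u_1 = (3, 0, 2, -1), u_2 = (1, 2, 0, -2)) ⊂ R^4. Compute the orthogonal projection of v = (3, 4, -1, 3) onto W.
proj_W(v) = (83/101, 100/101, 22/101, -111/101)

Set up U = [u_1 | ... | u_2] ∈ R^(4×2). The projector onto W = col(U) is P = U (U^T U)^(-1) U^T.
Compute U^T U =
  [14, 5]
  [5, 9],
and U^T v = (4, 5).
Solve U^T U · c = U^T v for the coefficients: c = (11/101, 50/101). The projection is proj_W(v) = U c.
Check: (v - proj_W(v)) · u_1 = 0  (should be 0).
Check: (v - proj_W(v)) · u_2 = 0  (should be 0).
Result: proj_W(v) = (83/101, 100/101, 22/101, -111/101).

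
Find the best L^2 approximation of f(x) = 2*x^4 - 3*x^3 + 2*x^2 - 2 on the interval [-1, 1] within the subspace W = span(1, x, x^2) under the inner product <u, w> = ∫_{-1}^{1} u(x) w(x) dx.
g(x) = 26*x^2/7 - 9*x/5 - 76/35

The best approximation g ∈ W is the orthogonal projection of f onto W. Writing g = a_0 + a_1 x + a_2 x^2, the coefficients solve the normal equations G · a = b where
  G_{ij} = <φ_i, φ_j> and b_i = <f, φ_i>, with φ_0 = 1, φ_1 = x, φ_2 = x^2.
G =
  [2, 0, 2/3]
  [0, 2/3, 0]
  [2/3, 0, 2/5],
b = (-28/15, -6/5, 4/105).
Solving gives a_0 = -76/35, a_1 = -9/5, a_2 = 26/7, so
  g(x) = 26*x^2/7 - 9*x/5 - 76/35.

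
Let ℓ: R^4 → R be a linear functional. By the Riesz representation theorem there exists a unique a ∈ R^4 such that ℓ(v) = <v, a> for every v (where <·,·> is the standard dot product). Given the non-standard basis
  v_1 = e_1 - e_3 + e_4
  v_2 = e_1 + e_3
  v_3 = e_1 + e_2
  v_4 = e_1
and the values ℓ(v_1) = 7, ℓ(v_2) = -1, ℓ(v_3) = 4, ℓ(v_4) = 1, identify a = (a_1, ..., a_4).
a = (1, 3, -2, 4)

Write a = (a_1, ..., a_4) in the standard basis. For each basis vector v_i, ℓ(v_i) = <v_i, a> is a linear equation in the a_j's. Collect the n equations into a matrix system V a = ℓ, where row i of V is v_i (expressed in the standard basis). Since V is invertible (lower-triangular with 1s on the diagonal, up to permutation), solve by back-substitution:
  V =
[[1, 0, -1, 1],
 [1, 0, 1, 0],
 [1, 1, 0, 0],
 [1, 0, 0, 0]]
  V a = (7, -1, 4, 1)
Solving gives a = (1, 3, -2, 4).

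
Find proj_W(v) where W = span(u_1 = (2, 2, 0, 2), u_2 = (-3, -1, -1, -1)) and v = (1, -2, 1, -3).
proj_W(v) = (8/11, -26/11, 17/11, -26/11)

Set up U = [u_1 | ... | u_2] ∈ R^(4×2). The projector onto W = col(U) is P = U (U^T U)^(-1) U^T.
Compute U^T U =
  [12, -10]
  [-10, 12],
and U^T v = (-8, 1).
Solve U^T U · c = U^T v for the coefficients: c = (-43/22, -17/11). The projection is proj_W(v) = U c.
Check: (v - proj_W(v)) · u_1 = 0  (should be 0).
Check: (v - proj_W(v)) · u_2 = 0  (should be 0).
Result: proj_W(v) = (8/11, -26/11, 17/11, -26/11).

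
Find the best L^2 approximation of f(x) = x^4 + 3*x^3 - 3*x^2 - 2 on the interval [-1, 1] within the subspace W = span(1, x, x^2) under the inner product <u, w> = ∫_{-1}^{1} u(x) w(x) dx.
g(x) = -15*x^2/7 + 9*x/5 - 73/35

The best approximation g ∈ W is the orthogonal projection of f onto W. Writing g = a_0 + a_1 x + a_2 x^2, the coefficients solve the normal equations G · a = b where
  G_{ij} = <φ_i, φ_j> and b_i = <f, φ_i>, with φ_0 = 1, φ_1 = x, φ_2 = x^2.
G =
  [2, 0, 2/3]
  [0, 2/3, 0]
  [2/3, 0, 2/5],
b = (-28/5, 6/5, -236/105).
Solving gives a_0 = -73/35, a_1 = 9/5, a_2 = -15/7, so
  g(x) = -15*x^2/7 + 9*x/5 - 73/35.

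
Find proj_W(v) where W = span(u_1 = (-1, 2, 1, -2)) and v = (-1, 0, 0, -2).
proj_W(v) = (-1/2, 1, 1/2, -1)

Set up U = [u_1 | ... | u_1] ∈ R^(4×1). The projector onto W = col(U) is P = U (U^T U)^(-1) U^T.
Compute U^T U =
  [10],
and U^T v = (5).
Solve U^T U · c = U^T v for the coefficients: c = (1/2). The projection is proj_W(v) = U c.
Check: (v - proj_W(v)) · u_1 = 0  (should be 0).
Result: proj_W(v) = (-1/2, 1, 1/2, -1).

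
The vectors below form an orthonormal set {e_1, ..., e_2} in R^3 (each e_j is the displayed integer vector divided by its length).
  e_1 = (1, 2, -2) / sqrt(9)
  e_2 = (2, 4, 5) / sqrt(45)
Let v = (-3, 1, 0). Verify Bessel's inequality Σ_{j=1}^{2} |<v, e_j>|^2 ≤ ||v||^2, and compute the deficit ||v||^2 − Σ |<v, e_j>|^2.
Σ |<v, e_j>|^2 = 1/5; ||v||^2 = 10; deficit = 49/5

Write each e_j = u_j / sqrt(<u_j, u_j>) where u_j is the displayed integer vector. Then <v, e_j> = <v, u_j> / sqrt(<u_j, u_j>), so |<v, e_j>|^2 = <v, u_j>^2 / <u_j, u_j>.
Coefficients: <v, e_1> = -1/sqrt(9), <v, e_2> = -2/sqrt(45).
Square and sum: Σ |<v, e_j>|^2 = 1/5.
Compute ||v||^2 = v·v = 10.
Deficit = 10 − 1/5 = 49/5 ≥ 0, confirming Bessel's inequality. (The deficit equals ||v − Σ <v,e_j> e_j||^2, the squared distance from v to span{e_j}.)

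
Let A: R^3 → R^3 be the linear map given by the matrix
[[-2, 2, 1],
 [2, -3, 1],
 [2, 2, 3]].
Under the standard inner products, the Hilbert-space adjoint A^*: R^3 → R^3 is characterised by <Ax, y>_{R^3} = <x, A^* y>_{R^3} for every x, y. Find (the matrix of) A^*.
A^* = A^T =
[[-2, 2, 2],
 [2, -3, 2],
 [1, 1, 3]]

For real matrices with standard dot products, the defining identity <Ax, y> = <x, A^* y> gives (Ax)^T y = x^T (A^*) y, i.e. x^T A^T y = x^T (A^*) y. Since this holds for all x, y, we must have A^* = A^T. Therefore
A^* =
[[-2, 2, 2],
 [2, -3, 2],
 [1, 1, 3]].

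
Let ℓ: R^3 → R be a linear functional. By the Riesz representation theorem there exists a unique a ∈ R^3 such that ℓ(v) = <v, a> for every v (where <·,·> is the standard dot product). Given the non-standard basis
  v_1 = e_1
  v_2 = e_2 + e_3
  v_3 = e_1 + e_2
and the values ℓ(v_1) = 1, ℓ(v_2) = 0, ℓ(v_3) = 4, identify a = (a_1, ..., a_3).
a = (1, 3, -3)

Write a = (a_1, ..., a_3) in the standard basis. For each basis vector v_i, ℓ(v_i) = <v_i, a> is a linear equation in the a_j's. Collect the n equations into a matrix system V a = ℓ, where row i of V is v_i (expressed in the standard basis). Since V is invertible (lower-triangular with 1s on the diagonal, up to permutation), solve by back-substitution:
  V =
[[1, 0, 0],
 [0, 1, 1],
 [1, 1, 0]]
  V a = (1, 0, 4)
Solving gives a = (1, 3, -3).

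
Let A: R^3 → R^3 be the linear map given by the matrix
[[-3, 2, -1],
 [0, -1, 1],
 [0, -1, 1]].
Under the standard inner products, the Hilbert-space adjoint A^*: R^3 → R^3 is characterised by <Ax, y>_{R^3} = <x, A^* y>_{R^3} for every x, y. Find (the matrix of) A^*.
A^* = A^T =
[[-3, 0, 0],
 [2, -1, -1],
 [-1, 1, 1]]

For real matrices with standard dot products, the defining identity <Ax, y> = <x, A^* y> gives (Ax)^T y = x^T (A^*) y, i.e. x^T A^T y = x^T (A^*) y. Since this holds for all x, y, we must have A^* = A^T. Therefore
A^* =
[[-3, 0, 0],
 [2, -1, -1],
 [-1, 1, 1]].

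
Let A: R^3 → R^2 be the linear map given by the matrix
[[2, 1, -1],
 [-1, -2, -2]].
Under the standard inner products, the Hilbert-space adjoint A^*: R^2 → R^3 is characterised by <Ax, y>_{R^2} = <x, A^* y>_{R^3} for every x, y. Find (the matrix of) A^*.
A^* = A^T =
[[2, -1],
 [1, -2],
 [-1, -2]]

For real matrices with standard dot products, the defining identity <Ax, y> = <x, A^* y> gives (Ax)^T y = x^T (A^*) y, i.e. x^T A^T y = x^T (A^*) y. Since this holds for all x, y, we must have A^* = A^T. Therefore
A^* =
[[2, -1],
 [1, -2],
 [-1, -2]].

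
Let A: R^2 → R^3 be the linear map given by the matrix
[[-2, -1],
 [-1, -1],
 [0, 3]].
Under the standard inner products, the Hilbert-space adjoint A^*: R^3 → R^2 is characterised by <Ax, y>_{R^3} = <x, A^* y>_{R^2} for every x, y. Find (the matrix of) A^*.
A^* = A^T =
[[-2, -1, 0],
 [-1, -1, 3]]

For real matrices with standard dot products, the defining identity <Ax, y> = <x, A^* y> gives (Ax)^T y = x^T (A^*) y, i.e. x^T A^T y = x^T (A^*) y. Since this holds for all x, y, we must have A^* = A^T. Therefore
A^* =
[[-2, -1, 0],
 [-1, -1, 3]].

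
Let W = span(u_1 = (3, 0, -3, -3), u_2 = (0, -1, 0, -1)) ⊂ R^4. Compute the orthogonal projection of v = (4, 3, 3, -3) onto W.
proj_W(v) = (8/5, 4/5, -8/5, -4/5)

Set up U = [u_1 | ... | u_2] ∈ R^(4×2). The projector onto W = col(U) is P = U (U^T U)^(-1) U^T.
Compute U^T U =
  [27, 3]
  [3, 2],
and U^T v = (12, 0).
Solve U^T U · c = U^T v for the coefficients: c = (8/15, -4/5). The projection is proj_W(v) = U c.
Check: (v - proj_W(v)) · u_1 = 0  (should be 0).
Check: (v - proj_W(v)) · u_2 = 0  (should be 0).
Result: proj_W(v) = (8/5, 4/5, -8/5, -4/5).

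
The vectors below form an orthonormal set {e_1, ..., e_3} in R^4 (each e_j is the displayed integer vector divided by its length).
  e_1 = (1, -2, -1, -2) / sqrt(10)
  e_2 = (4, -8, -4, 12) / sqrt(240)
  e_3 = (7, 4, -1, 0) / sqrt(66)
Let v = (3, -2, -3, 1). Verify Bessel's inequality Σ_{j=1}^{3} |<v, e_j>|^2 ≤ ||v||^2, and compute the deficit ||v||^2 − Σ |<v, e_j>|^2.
Σ |<v, e_j>|^2 = 237/11; ||v||^2 = 23; deficit = 16/11

Write each e_j = u_j / sqrt(<u_j, u_j>) where u_j is the displayed integer vector. Then <v, e_j> = <v, u_j> / sqrt(<u_j, u_j>), so |<v, e_j>|^2 = <v, u_j>^2 / <u_j, u_j>.
Coefficients: <v, e_1> = 8/sqrt(10), <v, e_2> = 52/sqrt(240), <v, e_3> = 16/sqrt(66).
Square and sum: Σ |<v, e_j>|^2 = 237/11.
Compute ||v||^2 = v·v = 23.
Deficit = 23 − 237/11 = 16/11 ≥ 0, confirming Bessel's inequality. (The deficit equals ||v − Σ <v,e_j> e_j||^2, the squared distance from v to span{e_j}.)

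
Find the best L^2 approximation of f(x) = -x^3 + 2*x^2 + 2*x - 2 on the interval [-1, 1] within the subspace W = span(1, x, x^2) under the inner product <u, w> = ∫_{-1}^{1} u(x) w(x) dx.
g(x) = 2*x^2 + 7*x/5 - 2

The best approximation g ∈ W is the orthogonal projection of f onto W. Writing g = a_0 + a_1 x + a_2 x^2, the coefficients solve the normal equations G · a = b where
  G_{ij} = <φ_i, φ_j> and b_i = <f, φ_i>, with φ_0 = 1, φ_1 = x, φ_2 = x^2.
G =
  [2, 0, 2/3]
  [0, 2/3, 0]
  [2/3, 0, 2/5],
b = (-8/3, 14/15, -8/15).
Solving gives a_0 = -2, a_1 = 7/5, a_2 = 2, so
  g(x) = 2*x^2 + 7*x/5 - 2.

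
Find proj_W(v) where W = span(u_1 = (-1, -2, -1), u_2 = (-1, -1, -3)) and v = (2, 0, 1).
proj_W(v) = (1/2, 3/5, 13/10)

Set up U = [u_1 | ... | u_2] ∈ R^(3×2). The projector onto W = col(U) is P = U (U^T U)^(-1) U^T.
Compute U^T U =
  [6, 6]
  [6, 11],
and U^T v = (-3, -5).
Solve U^T U · c = U^T v for the coefficients: c = (-1/10, -2/5). The projection is proj_W(v) = U c.
Check: (v - proj_W(v)) · u_1 = 0  (should be 0).
Check: (v - proj_W(v)) · u_2 = 0  (should be 0).
Result: proj_W(v) = (1/2, 3/5, 13/10).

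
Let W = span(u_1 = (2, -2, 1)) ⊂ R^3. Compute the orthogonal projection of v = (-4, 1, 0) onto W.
proj_W(v) = (-20/9, 20/9, -10/9)

Set up U = [u_1 | ... | u_1] ∈ R^(3×1). The projector onto W = col(U) is P = U (U^T U)^(-1) U^T.
Compute U^T U =
  [9],
and U^T v = (-10).
Solve U^T U · c = U^T v for the coefficients: c = (-10/9). The projection is proj_W(v) = U c.
Check: (v - proj_W(v)) · u_1 = 0  (should be 0).
Result: proj_W(v) = (-20/9, 20/9, -10/9).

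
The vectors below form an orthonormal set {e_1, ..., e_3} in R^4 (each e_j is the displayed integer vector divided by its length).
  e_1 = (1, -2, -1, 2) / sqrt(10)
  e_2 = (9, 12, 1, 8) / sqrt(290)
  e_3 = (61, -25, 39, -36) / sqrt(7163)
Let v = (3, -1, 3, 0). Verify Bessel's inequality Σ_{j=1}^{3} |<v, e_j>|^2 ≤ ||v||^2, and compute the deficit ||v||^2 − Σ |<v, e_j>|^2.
Σ |<v, e_j>|^2 = 309/19; ||v||^2 = 19; deficit = 52/19

Write each e_j = u_j / sqrt(<u_j, u_j>) where u_j is the displayed integer vector. Then <v, e_j> = <v, u_j> / sqrt(<u_j, u_j>), so |<v, e_j>|^2 = <v, u_j>^2 / <u_j, u_j>.
Coefficients: <v, e_1> = 2/sqrt(10), <v, e_2> = 18/sqrt(290), <v, e_3> = 325/sqrt(7163).
Square and sum: Σ |<v, e_j>|^2 = 309/19.
Compute ||v||^2 = v·v = 19.
Deficit = 19 − 309/19 = 52/19 ≥ 0, confirming Bessel's inequality. (The deficit equals ||v − Σ <v,e_j> e_j||^2, the squared distance from v to span{e_j}.)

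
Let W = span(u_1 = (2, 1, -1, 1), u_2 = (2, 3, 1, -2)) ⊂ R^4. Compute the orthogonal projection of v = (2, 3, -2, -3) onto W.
proj_W(v) = (27/11, 65/22, 1/2, -15/11)

Set up U = [u_1 | ... | u_2] ∈ R^(4×2). The projector onto W = col(U) is P = U (U^T U)^(-1) U^T.
Compute U^T U =
  [7, 4]
  [4, 18],
and U^T v = (6, 17).
Solve U^T U · c = U^T v for the coefficients: c = (4/11, 19/22). The projection is proj_W(v) = U c.
Check: (v - proj_W(v)) · u_1 = 0  (should be 0).
Check: (v - proj_W(v)) · u_2 = 0  (should be 0).
Result: proj_W(v) = (27/11, 65/22, 1/2, -15/11).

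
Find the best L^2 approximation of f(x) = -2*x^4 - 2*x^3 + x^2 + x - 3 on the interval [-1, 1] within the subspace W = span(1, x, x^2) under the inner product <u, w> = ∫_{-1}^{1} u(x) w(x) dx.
g(x) = -5*x^2/7 - x/5 - 99/35

The best approximation g ∈ W is the orthogonal projection of f onto W. Writing g = a_0 + a_1 x + a_2 x^2, the coefficients solve the normal equations G · a = b where
  G_{ij} = <φ_i, φ_j> and b_i = <f, φ_i>, with φ_0 = 1, φ_1 = x, φ_2 = x^2.
G =
  [2, 0, 2/3]
  [0, 2/3, 0]
  [2/3, 0, 2/5],
b = (-92/15, -2/15, -76/35).
Solving gives a_0 = -99/35, a_1 = -1/5, a_2 = -5/7, so
  g(x) = -5*x^2/7 - x/5 - 99/35.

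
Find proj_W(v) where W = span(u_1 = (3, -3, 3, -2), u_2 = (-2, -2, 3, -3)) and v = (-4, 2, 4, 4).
proj_W(v) = (-1940/581, 604/581, -270/581, -22/83)

Set up U = [u_1 | ... | u_2] ∈ R^(4×2). The projector onto W = col(U) is P = U (U^T U)^(-1) U^T.
Compute U^T U =
  [31, 15]
  [15, 26],
and U^T v = (-14, 4).
Solve U^T U · c = U^T v for the coefficients: c = (-424/581, 334/581). The projection is proj_W(v) = U c.
Check: (v - proj_W(v)) · u_1 = 0  (should be 0).
Check: (v - proj_W(v)) · u_2 = 0  (should be 0).
Result: proj_W(v) = (-1940/581, 604/581, -270/581, -22/83).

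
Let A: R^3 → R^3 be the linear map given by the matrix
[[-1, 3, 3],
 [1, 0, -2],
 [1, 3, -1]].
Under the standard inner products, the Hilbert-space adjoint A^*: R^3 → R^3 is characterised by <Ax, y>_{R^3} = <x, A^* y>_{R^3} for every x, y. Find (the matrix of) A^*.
A^* = A^T =
[[-1, 1, 1],
 [3, 0, 3],
 [3, -2, -1]]

For real matrices with standard dot products, the defining identity <Ax, y> = <x, A^* y> gives (Ax)^T y = x^T (A^*) y, i.e. x^T A^T y = x^T (A^*) y. Since this holds for all x, y, we must have A^* = A^T. Therefore
A^* =
[[-1, 1, 1],
 [3, 0, 3],
 [3, -2, -1]].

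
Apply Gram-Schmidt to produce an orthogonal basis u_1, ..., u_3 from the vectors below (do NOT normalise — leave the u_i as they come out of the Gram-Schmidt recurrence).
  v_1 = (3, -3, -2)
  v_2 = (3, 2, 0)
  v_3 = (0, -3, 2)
Orthogonal basis:
  u_1 = (3, -3, -2)
  u_2 = (57/22, 53/22, 3/11)
  u_3 = (192/277, -288/277, 720/277)

Apply the Gram-Schmidt recurrence
  u_1 = v_1
  u_i = v_i − Σ_{j<i} ((v_i · u_j) / (u_j · u_j)) · u_j.

Step by step this gives:
  u_1 = (3, -3, -2)
  u_2 = (57/22, 53/22, 3/11)
  u_3 = (192/277, -288/277, 720/277)

Orthogonality check:
  u_2 · u_1 = 0 (should be 0)
  u_3 · u_1 = 0 (should be 0)
  u_3 · u_2 = 0 (should be 0)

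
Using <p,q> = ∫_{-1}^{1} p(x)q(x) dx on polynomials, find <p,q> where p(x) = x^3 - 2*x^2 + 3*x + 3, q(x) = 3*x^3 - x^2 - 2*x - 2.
<p,q> = -1142/105

Expand the product: p(x)·q(x) = 3*x^6 - 7*x^5 + 9*x^4 + 8*x^3 - 5*x^2 - 12*x - 6.
∫_{-1}^{1} of each monomial x^k gives [2/(k+1) if k even, 0 if k odd]. Integrating term-by-term (or equivalently evaluating the antiderivative F(x) = 3*x^7/7 - 7*x^6/6 + 9*x^5/5 + 2*x^4 - 5*x^3/3 - 6*x^2 - 6*x at the endpoints):
  F(1) − F(−1) = -2227/210 − (19/70) = -1142/105.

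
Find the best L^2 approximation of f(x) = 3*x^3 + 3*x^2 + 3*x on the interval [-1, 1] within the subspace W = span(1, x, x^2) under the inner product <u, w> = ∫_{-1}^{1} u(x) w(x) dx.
g(x) = 3*x^2 + 24*x/5

The best approximation g ∈ W is the orthogonal projection of f onto W. Writing g = a_0 + a_1 x + a_2 x^2, the coefficients solve the normal equations G · a = b where
  G_{ij} = <φ_i, φ_j> and b_i = <f, φ_i>, with φ_0 = 1, φ_1 = x, φ_2 = x^2.
G =
  [2, 0, 2/3]
  [0, 2/3, 0]
  [2/3, 0, 2/5],
b = (2, 16/5, 6/5).
Solving gives a_0 = 0, a_1 = 24/5, a_2 = 3, so
  g(x) = 3*x^2 + 24*x/5.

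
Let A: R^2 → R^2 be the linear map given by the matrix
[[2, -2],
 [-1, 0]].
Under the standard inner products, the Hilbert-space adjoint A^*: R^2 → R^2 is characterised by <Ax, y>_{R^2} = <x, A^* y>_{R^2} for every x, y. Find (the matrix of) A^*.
A^* = A^T =
[[2, -1],
 [-2, 0]]

For real matrices with standard dot products, the defining identity <Ax, y> = <x, A^* y> gives (Ax)^T y = x^T (A^*) y, i.e. x^T A^T y = x^T (A^*) y. Since this holds for all x, y, we must have A^* = A^T. Therefore
A^* =
[[2, -1],
 [-2, 0]].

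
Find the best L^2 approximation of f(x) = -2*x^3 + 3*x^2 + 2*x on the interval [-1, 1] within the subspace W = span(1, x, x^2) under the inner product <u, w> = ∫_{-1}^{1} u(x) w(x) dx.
g(x) = 3*x^2 + 4*x/5

The best approximation g ∈ W is the orthogonal projection of f onto W. Writing g = a_0 + a_1 x + a_2 x^2, the coefficients solve the normal equations G · a = b where
  G_{ij} = <φ_i, φ_j> and b_i = <f, φ_i>, with φ_0 = 1, φ_1 = x, φ_2 = x^2.
G =
  [2, 0, 2/3]
  [0, 2/3, 0]
  [2/3, 0, 2/5],
b = (2, 8/15, 6/5).
Solving gives a_0 = 0, a_1 = 4/5, a_2 = 3, so
  g(x) = 3*x^2 + 4*x/5.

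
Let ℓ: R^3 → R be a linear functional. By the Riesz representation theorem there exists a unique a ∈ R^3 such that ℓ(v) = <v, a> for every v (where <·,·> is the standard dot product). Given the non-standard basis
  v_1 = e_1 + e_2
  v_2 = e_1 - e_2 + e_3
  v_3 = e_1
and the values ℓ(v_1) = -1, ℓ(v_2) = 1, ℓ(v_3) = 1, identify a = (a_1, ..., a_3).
a = (1, -2, -2)

Write a = (a_1, ..., a_3) in the standard basis. For each basis vector v_i, ℓ(v_i) = <v_i, a> is a linear equation in the a_j's. Collect the n equations into a matrix system V a = ℓ, where row i of V is v_i (expressed in the standard basis). Since V is invertible (lower-triangular with 1s on the diagonal, up to permutation), solve by back-substitution:
  V =
[[1, 1, 0],
 [1, -1, 1],
 [1, 0, 0]]
  V a = (-1, 1, 1)
Solving gives a = (1, -2, -2).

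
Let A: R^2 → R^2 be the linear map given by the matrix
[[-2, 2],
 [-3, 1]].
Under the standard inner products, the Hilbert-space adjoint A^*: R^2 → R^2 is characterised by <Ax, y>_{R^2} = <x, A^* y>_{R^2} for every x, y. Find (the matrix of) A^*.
A^* = A^T =
[[-2, -3],
 [2, 1]]

For real matrices with standard dot products, the defining identity <Ax, y> = <x, A^* y> gives (Ax)^T y = x^T (A^*) y, i.e. x^T A^T y = x^T (A^*) y. Since this holds for all x, y, we must have A^* = A^T. Therefore
A^* =
[[-2, -3],
 [2, 1]].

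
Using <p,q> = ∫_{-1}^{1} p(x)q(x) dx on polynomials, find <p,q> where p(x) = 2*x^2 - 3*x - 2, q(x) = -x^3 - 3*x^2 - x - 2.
<p,q> = 152/15

Expand the product: p(x)·q(x) = -2*x^5 - 3*x^4 + 9*x^3 + 5*x^2 + 8*x + 4.
∫_{-1}^{1} of each monomial x^k gives [2/(k+1) if k even, 0 if k odd]. Integrating term-by-term (or equivalently evaluating the antiderivative F(x) = -x^6/3 - 3*x^5/5 + 9*x^4/4 + 5*x^3/3 + 4*x^2 + 4*x at the endpoints):
  F(1) − F(−1) = 659/60 − (17/20) = 152/15.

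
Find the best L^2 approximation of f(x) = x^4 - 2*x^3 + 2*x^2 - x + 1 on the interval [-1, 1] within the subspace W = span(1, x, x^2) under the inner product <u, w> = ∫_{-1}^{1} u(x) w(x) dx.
g(x) = 20*x^2/7 - 11*x/5 + 32/35

The best approximation g ∈ W is the orthogonal projection of f onto W. Writing g = a_0 + a_1 x + a_2 x^2, the coefficients solve the normal equations G · a = b where
  G_{ij} = <φ_i, φ_j> and b_i = <f, φ_i>, with φ_0 = 1, φ_1 = x, φ_2 = x^2.
G =
  [2, 0, 2/3]
  [0, 2/3, 0]
  [2/3, 0, 2/5],
b = (56/15, -22/15, 184/105).
Solving gives a_0 = 32/35, a_1 = -11/5, a_2 = 20/7, so
  g(x) = 20*x^2/7 - 11*x/5 + 32/35.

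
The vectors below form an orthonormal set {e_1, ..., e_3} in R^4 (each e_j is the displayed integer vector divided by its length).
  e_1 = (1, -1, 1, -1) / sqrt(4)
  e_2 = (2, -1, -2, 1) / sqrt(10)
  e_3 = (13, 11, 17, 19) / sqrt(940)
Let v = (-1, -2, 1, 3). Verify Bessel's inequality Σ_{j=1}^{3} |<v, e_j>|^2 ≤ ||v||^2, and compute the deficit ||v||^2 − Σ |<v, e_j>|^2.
Σ |<v, e_j>|^2 = 185/94; ||v||^2 = 15; deficit = 1225/94

Write each e_j = u_j / sqrt(<u_j, u_j>) where u_j is the displayed integer vector. Then <v, e_j> = <v, u_j> / sqrt(<u_j, u_j>), so |<v, e_j>|^2 = <v, u_j>^2 / <u_j, u_j>.
Coefficients: <v, e_1> = -1/sqrt(4), <v, e_2> = 1/sqrt(10), <v, e_3> = 39/sqrt(940).
Square and sum: Σ |<v, e_j>|^2 = 185/94.
Compute ||v||^2 = v·v = 15.
Deficit = 15 − 185/94 = 1225/94 ≥ 0, confirming Bessel's inequality. (The deficit equals ||v − Σ <v,e_j> e_j||^2, the squared distance from v to span{e_j}.)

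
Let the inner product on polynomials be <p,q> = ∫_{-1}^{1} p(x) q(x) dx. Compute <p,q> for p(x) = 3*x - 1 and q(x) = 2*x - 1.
<p,q> = 6

Expand the product: p(x)·q(x) = 6*x^2 - 5*x + 1.
∫_{-1}^{1} of each monomial x^k gives [2/(k+1) if k even, 0 if k odd]. Integrating term-by-term (or equivalently evaluating the antiderivative F(x) = 2*x^3 - 5*x^2/2 + x at the endpoints):
  F(1) − F(−1) = 1/2 − (-11/2) = 6.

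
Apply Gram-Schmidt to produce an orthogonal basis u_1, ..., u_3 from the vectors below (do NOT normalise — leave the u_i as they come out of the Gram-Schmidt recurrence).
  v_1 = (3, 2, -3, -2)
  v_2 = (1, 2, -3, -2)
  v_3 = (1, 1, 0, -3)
Orthogonal basis:
  u_1 = (3, 2, -3, -2)
  u_2 = (-17/13, 6/13, -9/13, -6/13)
  u_3 = (0, 1/17, 24/17, -35/17)

Apply the Gram-Schmidt recurrence
  u_1 = v_1
  u_i = v_i − Σ_{j<i} ((v_i · u_j) / (u_j · u_j)) · u_j.

Step by step this gives:
  u_1 = (3, 2, -3, -2)
  u_2 = (-17/13, 6/13, -9/13, -6/13)
  u_3 = (0, 1/17, 24/17, -35/17)

Orthogonality check:
  u_2 · u_1 = 0 (should be 0)
  u_3 · u_1 = 0 (should be 0)
  u_3 · u_2 = 0 (should be 0)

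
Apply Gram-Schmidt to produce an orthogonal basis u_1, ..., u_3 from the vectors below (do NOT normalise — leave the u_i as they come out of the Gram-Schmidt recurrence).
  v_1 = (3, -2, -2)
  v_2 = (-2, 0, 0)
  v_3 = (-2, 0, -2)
Orthogonal basis:
  u_1 = (3, -2, -2)
  u_2 = (-16/17, -12/17, -12/17)
  u_3 = (0, 1, -1)

Apply the Gram-Schmidt recurrence
  u_1 = v_1
  u_i = v_i − Σ_{j<i} ((v_i · u_j) / (u_j · u_j)) · u_j.

Step by step this gives:
  u_1 = (3, -2, -2)
  u_2 = (-16/17, -12/17, -12/17)
  u_3 = (0, 1, -1)

Orthogonality check:
  u_2 · u_1 = 0 (should be 0)
  u_3 · u_1 = 0 (should be 0)
  u_3 · u_2 = 0 (should be 0)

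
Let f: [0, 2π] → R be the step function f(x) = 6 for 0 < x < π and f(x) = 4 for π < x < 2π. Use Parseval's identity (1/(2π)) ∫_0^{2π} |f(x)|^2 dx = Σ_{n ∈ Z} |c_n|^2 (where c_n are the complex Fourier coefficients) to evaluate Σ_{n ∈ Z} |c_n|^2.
Σ |c_n|^2 = 26

Parseval equates the L^2 energy of f (normalised by 1/(2π)) with the ℓ^2 sum of its Fourier coefficients: (1/(2π)) ∫_0^{2π} |f|^2 = Σ |c_n|^2.
Compute the left side: (1/(2π)) [∫_0^π 6^2 dx + ∫_π^{2π} 4^2 dx] = (1/(2π)) · (36π + 16π) = (36 + 16)/2 = 26.
So Σ_{n ∈ Z} |c_n|^2 = 26.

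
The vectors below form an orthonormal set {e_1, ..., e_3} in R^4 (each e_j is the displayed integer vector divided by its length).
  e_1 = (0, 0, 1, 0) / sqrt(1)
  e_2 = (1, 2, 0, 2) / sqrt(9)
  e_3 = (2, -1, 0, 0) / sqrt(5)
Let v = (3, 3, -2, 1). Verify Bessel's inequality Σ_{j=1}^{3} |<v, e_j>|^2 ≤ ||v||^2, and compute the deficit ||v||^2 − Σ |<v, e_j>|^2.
Σ |<v, e_j>|^2 = 866/45; ||v||^2 = 23; deficit = 169/45

Write each e_j = u_j / sqrt(<u_j, u_j>) where u_j is the displayed integer vector. Then <v, e_j> = <v, u_j> / sqrt(<u_j, u_j>), so |<v, e_j>|^2 = <v, u_j>^2 / <u_j, u_j>.
Coefficients: <v, e_1> = -2/sqrt(1), <v, e_2> = 11/sqrt(9), <v, e_3> = 3/sqrt(5).
Square and sum: Σ |<v, e_j>|^2 = 866/45.
Compute ||v||^2 = v·v = 23.
Deficit = 23 − 866/45 = 169/45 ≥ 0, confirming Bessel's inequality. (The deficit equals ||v − Σ <v,e_j> e_j||^2, the squared distance from v to span{e_j}.)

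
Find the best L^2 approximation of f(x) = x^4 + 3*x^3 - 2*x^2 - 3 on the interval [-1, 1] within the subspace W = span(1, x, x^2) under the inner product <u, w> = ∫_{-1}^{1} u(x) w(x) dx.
g(x) = -8*x^2/7 + 9*x/5 - 108/35

The best approximation g ∈ W is the orthogonal projection of f onto W. Writing g = a_0 + a_1 x + a_2 x^2, the coefficients solve the normal equations G · a = b where
  G_{ij} = <φ_i, φ_j> and b_i = <f, φ_i>, with φ_0 = 1, φ_1 = x, φ_2 = x^2.
G =
  [2, 0, 2/3]
  [0, 2/3, 0]
  [2/3, 0, 2/5],
b = (-104/15, 6/5, -88/35).
Solving gives a_0 = -108/35, a_1 = 9/5, a_2 = -8/7, so
  g(x) = -8*x^2/7 + 9*x/5 - 108/35.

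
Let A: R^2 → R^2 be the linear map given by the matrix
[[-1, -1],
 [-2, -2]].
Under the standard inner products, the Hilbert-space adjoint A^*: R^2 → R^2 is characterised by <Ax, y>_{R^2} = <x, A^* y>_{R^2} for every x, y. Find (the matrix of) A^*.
A^* = A^T =
[[-1, -2],
 [-1, -2]]

For real matrices with standard dot products, the defining identity <Ax, y> = <x, A^* y> gives (Ax)^T y = x^T (A^*) y, i.e. x^T A^T y = x^T (A^*) y. Since this holds for all x, y, we must have A^* = A^T. Therefore
A^* =
[[-1, -2],
 [-1, -2]].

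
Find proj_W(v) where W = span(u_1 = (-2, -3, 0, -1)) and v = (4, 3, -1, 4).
proj_W(v) = (3, 9/2, 0, 3/2)

Set up U = [u_1 | ... | u_1] ∈ R^(4×1). The projector onto W = col(U) is P = U (U^T U)^(-1) U^T.
Compute U^T U =
  [14],
and U^T v = (-21).
Solve U^T U · c = U^T v for the coefficients: c = (-3/2). The projection is proj_W(v) = U c.
Check: (v - proj_W(v)) · u_1 = 0  (should be 0).
Result: proj_W(v) = (3, 9/2, 0, 3/2).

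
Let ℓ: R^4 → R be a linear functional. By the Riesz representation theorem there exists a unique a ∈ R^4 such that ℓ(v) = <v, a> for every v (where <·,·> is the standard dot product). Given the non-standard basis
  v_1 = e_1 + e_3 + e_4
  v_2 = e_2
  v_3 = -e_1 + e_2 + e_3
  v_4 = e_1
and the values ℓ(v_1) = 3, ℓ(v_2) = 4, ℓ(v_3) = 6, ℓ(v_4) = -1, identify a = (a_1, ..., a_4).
a = (-1, 4, 1, 3)

Write a = (a_1, ..., a_4) in the standard basis. For each basis vector v_i, ℓ(v_i) = <v_i, a> is a linear equation in the a_j's. Collect the n equations into a matrix system V a = ℓ, where row i of V is v_i (expressed in the standard basis). Since V is invertible (lower-triangular with 1s on the diagonal, up to permutation), solve by back-substitution:
  V =
[[1, 0, 1, 1],
 [0, 1, 0, 0],
 [-1, 1, 1, 0],
 [1, 0, 0, 0]]
  V a = (3, 4, 6, -1)
Solving gives a = (-1, 4, 1, 3).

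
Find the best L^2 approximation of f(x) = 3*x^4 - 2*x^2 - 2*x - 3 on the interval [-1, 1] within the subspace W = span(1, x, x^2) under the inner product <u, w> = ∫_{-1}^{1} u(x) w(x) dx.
g(x) = 4*x^2/7 - 2*x - 114/35

The best approximation g ∈ W is the orthogonal projection of f onto W. Writing g = a_0 + a_1 x + a_2 x^2, the coefficients solve the normal equations G · a = b where
  G_{ij} = <φ_i, φ_j> and b_i = <f, φ_i>, with φ_0 = 1, φ_1 = x, φ_2 = x^2.
G =
  [2, 0, 2/3]
  [0, 2/3, 0]
  [2/3, 0, 2/5],
b = (-92/15, -4/3, -68/35).
Solving gives a_0 = -114/35, a_1 = -2, a_2 = 4/7, so
  g(x) = 4*x^2/7 - 2*x - 114/35.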